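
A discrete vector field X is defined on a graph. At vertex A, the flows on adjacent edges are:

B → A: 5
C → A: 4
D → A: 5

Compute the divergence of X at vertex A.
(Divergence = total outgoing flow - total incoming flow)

Divergence = sum of outgoing flows = (-5) + (-4) + (-5) = -14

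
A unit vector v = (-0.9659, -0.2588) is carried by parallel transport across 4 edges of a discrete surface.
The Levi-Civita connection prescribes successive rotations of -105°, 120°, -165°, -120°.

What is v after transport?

Total rotation: (-105°) + 120° + (-165°) + (-120°) = -270° ≡ 90° (mod 360°). Final vector: (0.2588, -0.9659)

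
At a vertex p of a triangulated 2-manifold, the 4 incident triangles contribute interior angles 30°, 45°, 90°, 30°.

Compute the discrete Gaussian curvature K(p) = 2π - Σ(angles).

Sum of angles = 195°. K = 360° - 195° = 165° = 11π/12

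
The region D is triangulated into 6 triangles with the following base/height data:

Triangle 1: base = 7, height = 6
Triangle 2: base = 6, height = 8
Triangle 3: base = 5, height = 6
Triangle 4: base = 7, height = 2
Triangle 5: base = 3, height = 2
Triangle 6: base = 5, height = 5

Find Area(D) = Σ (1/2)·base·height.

(1/2)×7×6 + (1/2)×6×8 + (1/2)×5×6 + (1/2)×7×2 + (1/2)×3×2 + (1/2)×5×5 = 82.5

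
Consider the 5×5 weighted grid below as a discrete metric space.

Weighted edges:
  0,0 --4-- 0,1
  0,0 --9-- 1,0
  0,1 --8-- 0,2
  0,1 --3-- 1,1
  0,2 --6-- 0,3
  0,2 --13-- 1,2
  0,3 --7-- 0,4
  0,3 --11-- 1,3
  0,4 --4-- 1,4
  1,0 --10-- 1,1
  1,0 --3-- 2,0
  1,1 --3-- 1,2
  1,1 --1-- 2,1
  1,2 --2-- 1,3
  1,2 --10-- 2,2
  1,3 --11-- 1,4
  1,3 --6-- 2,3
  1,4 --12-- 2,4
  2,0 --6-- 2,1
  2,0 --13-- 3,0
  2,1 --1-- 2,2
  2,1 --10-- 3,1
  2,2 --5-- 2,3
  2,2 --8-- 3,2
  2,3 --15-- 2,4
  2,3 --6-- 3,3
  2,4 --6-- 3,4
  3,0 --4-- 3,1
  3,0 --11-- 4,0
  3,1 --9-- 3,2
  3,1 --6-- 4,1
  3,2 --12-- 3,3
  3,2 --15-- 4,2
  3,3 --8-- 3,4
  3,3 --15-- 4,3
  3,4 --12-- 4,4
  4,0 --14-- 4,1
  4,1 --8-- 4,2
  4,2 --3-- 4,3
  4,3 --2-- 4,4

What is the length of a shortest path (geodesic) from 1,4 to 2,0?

Shortest path: 1,4 → 1,3 → 1,2 → 1,1 → 2,1 → 2,0, total weight = 23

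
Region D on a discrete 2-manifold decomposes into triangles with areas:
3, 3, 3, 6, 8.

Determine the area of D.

3 + 3 + 3 + 6 + 8 = 23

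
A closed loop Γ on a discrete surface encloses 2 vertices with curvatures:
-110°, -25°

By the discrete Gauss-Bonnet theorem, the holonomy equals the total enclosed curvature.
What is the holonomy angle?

Holonomy = total enclosed curvature = (-110°) + (-25°) = -135°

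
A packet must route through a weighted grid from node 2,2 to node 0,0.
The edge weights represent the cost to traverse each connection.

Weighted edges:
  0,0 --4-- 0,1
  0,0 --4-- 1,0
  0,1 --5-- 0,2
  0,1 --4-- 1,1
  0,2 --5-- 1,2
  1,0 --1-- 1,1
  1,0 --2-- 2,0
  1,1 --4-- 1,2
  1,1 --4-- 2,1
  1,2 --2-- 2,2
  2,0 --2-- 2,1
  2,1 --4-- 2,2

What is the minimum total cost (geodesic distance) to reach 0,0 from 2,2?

Shortest path: 2,2 → 1,2 → 1,1 → 1,0 → 0,0, total weight = 11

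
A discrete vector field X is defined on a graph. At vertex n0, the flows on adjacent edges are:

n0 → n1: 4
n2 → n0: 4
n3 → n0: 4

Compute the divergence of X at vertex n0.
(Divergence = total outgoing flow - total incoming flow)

Divergence = sum of outgoing flows = 4 + (-4) + (-4) = -4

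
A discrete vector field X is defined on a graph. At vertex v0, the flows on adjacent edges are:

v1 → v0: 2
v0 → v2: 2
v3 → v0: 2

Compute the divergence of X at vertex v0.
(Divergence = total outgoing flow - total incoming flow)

Divergence = sum of outgoing flows = (-2) + 2 + (-2) = -2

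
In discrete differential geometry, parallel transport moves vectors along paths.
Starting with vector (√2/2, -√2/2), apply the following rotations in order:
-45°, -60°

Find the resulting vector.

Total rotation: (-45°) + (-60°) = -105°. Final vector: (-0.8660, -0.5000)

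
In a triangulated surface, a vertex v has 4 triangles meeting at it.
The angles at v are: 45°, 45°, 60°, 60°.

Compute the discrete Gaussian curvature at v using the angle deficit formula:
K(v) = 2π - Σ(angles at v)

Sum of angles = 210°. K = 360° - 210° = 150° = 5π/6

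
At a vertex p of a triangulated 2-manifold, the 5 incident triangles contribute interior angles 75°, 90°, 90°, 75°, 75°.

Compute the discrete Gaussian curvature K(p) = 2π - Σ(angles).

Sum of angles = 405°. K = 360° - 405° = -45°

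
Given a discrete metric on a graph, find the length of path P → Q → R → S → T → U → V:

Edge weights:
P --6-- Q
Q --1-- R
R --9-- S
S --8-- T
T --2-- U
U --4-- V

Arc length = 6 + 1 + 9 + 8 + 2 + 4 = 30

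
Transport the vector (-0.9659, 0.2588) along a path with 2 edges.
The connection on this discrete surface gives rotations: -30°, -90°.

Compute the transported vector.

Total rotation: (-30°) + (-90°) = -120°. Final vector: (0.7071, 0.7071)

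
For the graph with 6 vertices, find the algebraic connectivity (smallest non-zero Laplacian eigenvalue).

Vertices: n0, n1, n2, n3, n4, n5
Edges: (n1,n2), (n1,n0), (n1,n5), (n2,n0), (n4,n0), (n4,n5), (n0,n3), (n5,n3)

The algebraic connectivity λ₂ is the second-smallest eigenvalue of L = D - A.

Degrees: deg(n0) = 4, deg(n1) = 3, deg(n2) = 2, deg(n3) = 2, deg(n4) = 2, deg(n5) = 3.
L = D − A with rows/columns ordered (n0, n1, n2, n3, n4, n5):
  [ 4, -1, -1, -1, -1,  0]
  [-1,  3, -1,  0,  0, -1]
  [-1, -1,  2,  0,  0,  0]
  [-1,  0,  0,  2,  0, -1]
  [-1,  0,  0,  0,  2, -1]
  [ 0, -1,  0, -1, -1,  3]
Characteristic polynomial: det(λI − L) = λ(λ² − 7λ + 8)(λ − 2)(λ − 3)(λ − 4).
Roots: λ = 0; (λ² − 7λ + 8) = 0 ⇒ λ = (7 ± √17)/2 ≈ 1.4384, 5.5616; (λ − 2) = 0 ⇒ λ = 2; (λ − 3) = 0 ⇒ λ = 3; (λ − 4) = 0 ⇒ λ = 4.
(Check: the roots sum (with multiplicity) to 16, matching trace L = Σdeg = 2·8 = 16.)
Laplacian eigenvalues: [0.0, 1.4384, 2.0, 3.0, 4.0, 5.5616]. Algebraic connectivity (smallest non-zero eigenvalue) = 1.4384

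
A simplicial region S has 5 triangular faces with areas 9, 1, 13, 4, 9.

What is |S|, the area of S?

9 + 1 + 13 + 4 + 9 = 36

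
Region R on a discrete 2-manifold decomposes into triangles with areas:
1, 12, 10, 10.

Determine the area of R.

1 + 12 + 10 + 10 = 33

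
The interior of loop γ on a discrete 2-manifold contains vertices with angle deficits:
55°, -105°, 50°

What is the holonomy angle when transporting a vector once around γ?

Holonomy = total enclosed curvature = 55° + (-105°) + 50° = 0°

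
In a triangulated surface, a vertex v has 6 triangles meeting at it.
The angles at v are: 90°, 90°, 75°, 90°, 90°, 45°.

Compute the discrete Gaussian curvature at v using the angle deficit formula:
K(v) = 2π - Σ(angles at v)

Sum of angles = 480°. K = 360° - 480° = -120°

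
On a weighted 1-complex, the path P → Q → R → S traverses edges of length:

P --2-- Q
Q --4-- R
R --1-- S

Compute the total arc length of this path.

Arc length = 2 + 4 + 1 = 7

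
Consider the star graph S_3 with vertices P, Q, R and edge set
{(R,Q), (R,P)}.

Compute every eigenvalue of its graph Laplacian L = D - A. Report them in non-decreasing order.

The star S_3 is the complete bipartite graph K_{1,2} (one hub of degree 2, 2 leaves of degree 1). The Laplacian spectrum of K_{p,q} is 0, p (multiplicity q−1), q (multiplicity p−1), p+q. With p = 1, q = 2: 0 once, 1 with multiplicity 1, and 3 once. (Check: trace L = sum of degrees = 4 = 1·1 + 3.)
Laplacian eigenvalues (increasing order): [0.0, 1.0, 3.0]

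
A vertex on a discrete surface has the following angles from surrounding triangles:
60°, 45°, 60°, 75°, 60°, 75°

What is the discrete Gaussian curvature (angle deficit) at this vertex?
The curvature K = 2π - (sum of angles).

Sum of angles = 375°. K = 360° - 375° = -15°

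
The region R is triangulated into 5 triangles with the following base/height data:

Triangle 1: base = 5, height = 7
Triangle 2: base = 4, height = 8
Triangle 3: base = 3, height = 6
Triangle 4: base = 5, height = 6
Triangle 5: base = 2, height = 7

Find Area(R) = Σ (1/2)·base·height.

(1/2)×5×7 + (1/2)×4×8 + (1/2)×3×6 + (1/2)×5×6 + (1/2)×2×7 = 64.5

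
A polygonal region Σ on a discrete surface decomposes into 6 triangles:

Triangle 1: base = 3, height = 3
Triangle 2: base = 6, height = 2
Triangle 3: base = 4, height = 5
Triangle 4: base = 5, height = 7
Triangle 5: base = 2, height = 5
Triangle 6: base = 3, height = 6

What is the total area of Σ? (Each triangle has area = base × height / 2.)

(1/2)×3×3 + (1/2)×6×2 + (1/2)×4×5 + (1/2)×5×7 + (1/2)×2×5 + (1/2)×3×6 = 52.0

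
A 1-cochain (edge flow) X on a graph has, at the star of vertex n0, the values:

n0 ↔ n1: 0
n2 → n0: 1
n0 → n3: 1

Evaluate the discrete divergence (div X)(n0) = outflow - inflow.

Divergence = sum of outgoing flows = 0 + (-1) + 1 = 0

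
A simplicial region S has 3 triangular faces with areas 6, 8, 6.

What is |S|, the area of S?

6 + 8 + 6 = 20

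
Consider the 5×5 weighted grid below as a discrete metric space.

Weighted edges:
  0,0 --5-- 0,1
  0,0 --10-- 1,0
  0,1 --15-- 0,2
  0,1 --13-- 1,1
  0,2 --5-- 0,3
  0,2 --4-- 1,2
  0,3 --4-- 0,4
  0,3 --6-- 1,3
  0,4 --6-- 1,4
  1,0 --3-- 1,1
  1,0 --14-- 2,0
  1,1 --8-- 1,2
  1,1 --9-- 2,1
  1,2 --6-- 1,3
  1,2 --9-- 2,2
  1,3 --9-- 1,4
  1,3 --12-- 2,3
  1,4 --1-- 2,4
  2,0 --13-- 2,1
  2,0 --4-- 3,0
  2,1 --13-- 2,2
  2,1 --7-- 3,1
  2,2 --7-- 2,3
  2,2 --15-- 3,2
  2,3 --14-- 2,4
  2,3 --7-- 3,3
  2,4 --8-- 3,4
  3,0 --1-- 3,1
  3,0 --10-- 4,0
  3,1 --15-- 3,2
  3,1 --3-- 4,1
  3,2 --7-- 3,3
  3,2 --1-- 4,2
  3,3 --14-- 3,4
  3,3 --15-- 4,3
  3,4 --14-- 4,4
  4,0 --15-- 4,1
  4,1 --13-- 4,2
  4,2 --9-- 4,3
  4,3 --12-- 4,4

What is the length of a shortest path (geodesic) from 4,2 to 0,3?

Shortest path: 4,2 → 3,2 → 3,3 → 2,3 → 1,3 → 0,3, total weight = 33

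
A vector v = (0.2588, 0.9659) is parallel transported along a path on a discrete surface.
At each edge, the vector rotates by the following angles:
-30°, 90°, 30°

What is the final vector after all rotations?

Total rotation: (-30°) + 90° + 30° = 90°. Final vector: (-0.9659, 0.2588)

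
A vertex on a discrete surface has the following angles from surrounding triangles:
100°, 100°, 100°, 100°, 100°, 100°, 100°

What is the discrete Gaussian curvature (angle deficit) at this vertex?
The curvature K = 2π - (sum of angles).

Sum of angles = 700°. K = 360° - 700° = -340°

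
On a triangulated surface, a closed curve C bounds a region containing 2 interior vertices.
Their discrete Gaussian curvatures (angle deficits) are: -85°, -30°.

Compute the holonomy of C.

Holonomy = total enclosed curvature = (-85°) + (-30°) = -115°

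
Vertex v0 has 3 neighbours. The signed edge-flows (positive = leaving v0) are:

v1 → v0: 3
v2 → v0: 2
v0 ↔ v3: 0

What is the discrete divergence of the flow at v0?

Divergence = sum of outgoing flows = (-3) + (-2) + 0 = -5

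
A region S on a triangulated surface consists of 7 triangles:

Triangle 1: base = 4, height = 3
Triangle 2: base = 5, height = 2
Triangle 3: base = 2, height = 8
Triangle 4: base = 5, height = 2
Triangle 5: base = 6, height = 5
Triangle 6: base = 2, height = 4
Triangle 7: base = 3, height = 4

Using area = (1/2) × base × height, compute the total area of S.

(1/2)×4×3 + (1/2)×5×2 + (1/2)×2×8 + (1/2)×5×2 + (1/2)×6×5 + (1/2)×2×4 + (1/2)×3×4 = 49.0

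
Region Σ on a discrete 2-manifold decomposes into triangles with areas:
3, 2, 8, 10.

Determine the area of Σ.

3 + 2 + 8 + 10 = 23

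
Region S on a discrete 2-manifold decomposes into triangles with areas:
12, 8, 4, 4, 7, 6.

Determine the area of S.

12 + 8 + 4 + 4 + 7 + 6 = 41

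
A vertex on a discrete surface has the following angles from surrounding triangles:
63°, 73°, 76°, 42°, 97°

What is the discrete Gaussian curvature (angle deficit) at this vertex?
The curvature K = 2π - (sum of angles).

Sum of angles = 351°. K = 360° - 351° = 9° = π/20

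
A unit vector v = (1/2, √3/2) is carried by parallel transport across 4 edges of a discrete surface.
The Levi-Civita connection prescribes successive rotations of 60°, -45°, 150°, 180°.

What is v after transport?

Total rotation: 60° + (-45°) + 150° + 180° = 345° ≡ -15° (mod 360°). Final vector: (0.7071, 0.7071)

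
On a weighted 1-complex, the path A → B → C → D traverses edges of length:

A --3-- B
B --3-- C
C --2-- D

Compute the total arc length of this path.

Arc length = 3 + 3 + 2 = 8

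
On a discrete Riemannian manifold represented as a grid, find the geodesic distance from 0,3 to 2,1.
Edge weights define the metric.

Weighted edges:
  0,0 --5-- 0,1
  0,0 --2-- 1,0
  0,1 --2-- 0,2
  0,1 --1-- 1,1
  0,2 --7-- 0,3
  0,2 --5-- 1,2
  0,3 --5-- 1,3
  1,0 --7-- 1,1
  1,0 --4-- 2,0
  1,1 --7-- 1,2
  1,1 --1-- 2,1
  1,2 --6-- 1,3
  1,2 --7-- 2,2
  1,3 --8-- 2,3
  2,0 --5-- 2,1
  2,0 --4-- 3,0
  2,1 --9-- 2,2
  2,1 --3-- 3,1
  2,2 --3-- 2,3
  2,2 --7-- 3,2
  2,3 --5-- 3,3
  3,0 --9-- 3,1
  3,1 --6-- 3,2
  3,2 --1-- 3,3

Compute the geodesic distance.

Shortest path: 0,3 → 0,2 → 0,1 → 1,1 → 2,1, total weight = 11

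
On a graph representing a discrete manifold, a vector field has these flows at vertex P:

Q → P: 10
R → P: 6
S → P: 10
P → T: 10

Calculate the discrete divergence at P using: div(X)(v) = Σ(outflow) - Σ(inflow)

Divergence = sum of outgoing flows = (-10) + (-6) + (-10) + 10 = -16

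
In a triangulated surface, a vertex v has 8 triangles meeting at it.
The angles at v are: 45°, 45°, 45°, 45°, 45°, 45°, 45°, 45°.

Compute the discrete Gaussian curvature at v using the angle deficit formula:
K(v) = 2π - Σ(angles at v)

Sum of angles = 360°. K = 360° - 360° = 0°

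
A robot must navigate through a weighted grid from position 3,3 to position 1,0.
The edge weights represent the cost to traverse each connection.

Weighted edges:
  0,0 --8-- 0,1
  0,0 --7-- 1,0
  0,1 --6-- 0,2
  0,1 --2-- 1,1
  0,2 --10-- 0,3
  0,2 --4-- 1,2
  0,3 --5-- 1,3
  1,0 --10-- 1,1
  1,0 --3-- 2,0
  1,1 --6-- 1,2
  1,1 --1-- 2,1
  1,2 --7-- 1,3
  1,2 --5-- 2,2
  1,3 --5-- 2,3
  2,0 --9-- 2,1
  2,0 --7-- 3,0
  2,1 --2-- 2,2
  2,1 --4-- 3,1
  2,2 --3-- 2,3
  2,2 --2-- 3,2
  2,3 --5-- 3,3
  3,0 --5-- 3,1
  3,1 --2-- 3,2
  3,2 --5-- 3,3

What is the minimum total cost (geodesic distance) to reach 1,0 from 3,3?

Shortest path: 3,3 → 3,2 → 2,2 → 2,1 → 1,1 → 1,0, total weight = 20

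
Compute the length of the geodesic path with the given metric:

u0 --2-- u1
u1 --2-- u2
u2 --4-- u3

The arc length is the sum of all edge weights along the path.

Arc length = 2 + 2 + 4 = 8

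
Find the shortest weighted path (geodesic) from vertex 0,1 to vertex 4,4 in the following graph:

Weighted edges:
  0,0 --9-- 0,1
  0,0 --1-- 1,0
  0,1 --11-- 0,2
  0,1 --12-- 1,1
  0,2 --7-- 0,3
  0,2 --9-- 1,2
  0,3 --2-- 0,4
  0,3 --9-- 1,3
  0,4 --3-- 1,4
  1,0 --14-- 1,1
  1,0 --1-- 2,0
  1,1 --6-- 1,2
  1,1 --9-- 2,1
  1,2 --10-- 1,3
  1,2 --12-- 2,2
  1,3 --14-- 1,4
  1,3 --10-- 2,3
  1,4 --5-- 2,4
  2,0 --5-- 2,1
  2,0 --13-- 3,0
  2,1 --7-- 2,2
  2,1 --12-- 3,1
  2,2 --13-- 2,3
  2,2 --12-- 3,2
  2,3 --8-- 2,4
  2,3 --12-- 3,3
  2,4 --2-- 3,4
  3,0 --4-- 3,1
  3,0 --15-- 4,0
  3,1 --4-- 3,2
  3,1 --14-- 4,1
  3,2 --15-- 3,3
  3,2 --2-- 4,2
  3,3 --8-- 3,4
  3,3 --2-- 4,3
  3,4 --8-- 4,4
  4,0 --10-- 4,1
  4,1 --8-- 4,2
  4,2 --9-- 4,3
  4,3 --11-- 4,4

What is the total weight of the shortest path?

Shortest path: 0,1 → 0,2 → 0,3 → 0,4 → 1,4 → 2,4 → 3,4 → 4,4, total weight = 38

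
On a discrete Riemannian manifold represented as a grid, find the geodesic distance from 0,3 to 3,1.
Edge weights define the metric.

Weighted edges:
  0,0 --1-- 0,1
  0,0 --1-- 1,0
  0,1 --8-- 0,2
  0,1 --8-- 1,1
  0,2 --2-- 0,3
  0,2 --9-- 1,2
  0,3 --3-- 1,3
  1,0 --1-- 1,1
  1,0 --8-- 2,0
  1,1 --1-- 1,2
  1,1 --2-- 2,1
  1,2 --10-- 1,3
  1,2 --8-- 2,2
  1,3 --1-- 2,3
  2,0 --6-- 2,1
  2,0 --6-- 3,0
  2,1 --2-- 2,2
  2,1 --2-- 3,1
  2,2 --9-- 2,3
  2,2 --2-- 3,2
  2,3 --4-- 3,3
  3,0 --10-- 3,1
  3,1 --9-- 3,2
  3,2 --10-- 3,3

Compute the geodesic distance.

Shortest path: 0,3 → 0,2 → 1,2 → 1,1 → 2,1 → 3,1, total weight = 16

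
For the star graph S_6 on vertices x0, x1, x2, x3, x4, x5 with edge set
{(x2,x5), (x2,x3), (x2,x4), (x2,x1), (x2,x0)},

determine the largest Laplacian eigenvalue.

The star S_6 is the complete bipartite graph K_{1,5} (one hub of degree 5, 5 leaves of degree 1). The Laplacian spectrum of K_{p,q} is 0, p (multiplicity q−1), q (multiplicity p−1), p+q. With p = 1, q = 5: 0 once, 1 with multiplicity 4, and 6 once. (Check: trace L = sum of degrees = 10 = 4·1 + 6.)
Laplacian eigenvalues: [0.0, 1.0, 1.0, 1.0, 1.0, 6.0]. Largest eigenvalue (spectral radius) = 6.0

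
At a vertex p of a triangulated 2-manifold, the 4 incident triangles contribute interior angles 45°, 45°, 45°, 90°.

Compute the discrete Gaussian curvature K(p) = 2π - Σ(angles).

Sum of angles = 225°. K = 360° - 225° = 135°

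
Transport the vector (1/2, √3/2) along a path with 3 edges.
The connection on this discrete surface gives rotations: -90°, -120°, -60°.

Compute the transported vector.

Total rotation: (-90°) + (-120°) + (-60°) = -270° ≡ 90° (mod 360°). Final vector: (-0.8660, 0.5000)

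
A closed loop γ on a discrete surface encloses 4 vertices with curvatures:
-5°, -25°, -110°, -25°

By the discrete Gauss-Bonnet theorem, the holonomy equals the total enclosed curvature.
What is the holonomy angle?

Holonomy = total enclosed curvature = (-5°) + (-25°) + (-110°) + (-25°) = -165°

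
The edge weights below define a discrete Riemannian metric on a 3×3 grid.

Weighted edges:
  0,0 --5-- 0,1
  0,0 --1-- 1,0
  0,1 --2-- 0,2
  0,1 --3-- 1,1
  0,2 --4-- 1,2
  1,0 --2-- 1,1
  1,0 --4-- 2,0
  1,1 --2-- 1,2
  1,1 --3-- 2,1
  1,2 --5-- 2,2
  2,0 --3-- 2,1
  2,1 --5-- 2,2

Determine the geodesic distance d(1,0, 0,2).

Shortest path: 1,0 → 1,1 → 0,1 → 0,2, total weight = 7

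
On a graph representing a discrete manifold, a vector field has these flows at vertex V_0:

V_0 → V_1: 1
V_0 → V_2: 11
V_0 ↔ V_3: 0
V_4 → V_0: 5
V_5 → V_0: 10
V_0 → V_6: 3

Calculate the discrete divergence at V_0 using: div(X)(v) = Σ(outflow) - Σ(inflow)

Divergence = sum of outgoing flows = 1 + 11 + 0 + (-5) + (-10) + 3 = 0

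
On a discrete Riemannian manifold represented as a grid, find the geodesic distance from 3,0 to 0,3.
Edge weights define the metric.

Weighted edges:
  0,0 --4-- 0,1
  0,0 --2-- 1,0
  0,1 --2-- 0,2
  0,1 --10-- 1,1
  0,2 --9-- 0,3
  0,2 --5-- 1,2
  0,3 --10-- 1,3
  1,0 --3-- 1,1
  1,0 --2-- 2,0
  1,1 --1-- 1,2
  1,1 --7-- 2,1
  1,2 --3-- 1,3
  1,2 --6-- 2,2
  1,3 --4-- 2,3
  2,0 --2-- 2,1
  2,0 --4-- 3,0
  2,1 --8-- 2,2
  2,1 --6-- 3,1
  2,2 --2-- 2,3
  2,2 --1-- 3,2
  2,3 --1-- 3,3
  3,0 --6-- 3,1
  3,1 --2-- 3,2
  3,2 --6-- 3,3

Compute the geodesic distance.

Shortest path: 3,0 → 2,0 → 1,0 → 1,1 → 1,2 → 1,3 → 0,3, total weight = 23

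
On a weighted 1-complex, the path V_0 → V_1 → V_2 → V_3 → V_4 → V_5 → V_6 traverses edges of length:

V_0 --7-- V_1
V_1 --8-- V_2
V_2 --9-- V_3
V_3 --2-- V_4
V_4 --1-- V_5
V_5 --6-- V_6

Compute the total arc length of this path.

Arc length = 7 + 8 + 9 + 2 + 1 + 6 = 33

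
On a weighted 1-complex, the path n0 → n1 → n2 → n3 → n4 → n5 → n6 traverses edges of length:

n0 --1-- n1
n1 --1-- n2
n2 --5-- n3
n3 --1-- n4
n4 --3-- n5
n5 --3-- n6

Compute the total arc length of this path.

Arc length = 1 + 1 + 5 + 1 + 3 + 3 = 14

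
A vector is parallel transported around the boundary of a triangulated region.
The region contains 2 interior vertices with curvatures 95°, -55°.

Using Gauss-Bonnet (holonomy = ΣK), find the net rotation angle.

Holonomy = total enclosed curvature = 95° + (-55°) = 40°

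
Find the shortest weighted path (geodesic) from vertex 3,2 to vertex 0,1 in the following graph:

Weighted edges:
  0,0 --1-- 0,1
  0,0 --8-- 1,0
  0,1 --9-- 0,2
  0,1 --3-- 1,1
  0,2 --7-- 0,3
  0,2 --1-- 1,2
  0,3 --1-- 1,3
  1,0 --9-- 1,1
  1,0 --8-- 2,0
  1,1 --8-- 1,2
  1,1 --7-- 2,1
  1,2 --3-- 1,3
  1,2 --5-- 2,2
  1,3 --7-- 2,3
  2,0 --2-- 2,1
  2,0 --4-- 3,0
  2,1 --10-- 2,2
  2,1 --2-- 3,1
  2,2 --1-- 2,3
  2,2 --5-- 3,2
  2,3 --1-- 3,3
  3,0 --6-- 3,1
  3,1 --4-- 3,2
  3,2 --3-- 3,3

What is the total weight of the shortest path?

Shortest path: 3,2 → 3,1 → 2,1 → 1,1 → 0,1, total weight = 16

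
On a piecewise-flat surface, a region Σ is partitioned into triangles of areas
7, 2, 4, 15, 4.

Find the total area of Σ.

7 + 2 + 4 + 15 + 4 = 32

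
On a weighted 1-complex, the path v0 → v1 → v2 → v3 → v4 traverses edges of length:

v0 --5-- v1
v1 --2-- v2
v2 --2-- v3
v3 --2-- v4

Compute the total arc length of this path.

Arc length = 5 + 2 + 2 + 2 = 11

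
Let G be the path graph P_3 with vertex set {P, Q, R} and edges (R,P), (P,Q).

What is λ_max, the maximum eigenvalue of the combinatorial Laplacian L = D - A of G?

The path graph P_n has Laplacian eigenvalues λ_k = 2 − 2cos(kπ/n), k = 0, 1, …, n−1. Here n = 3:
k=0: 2 − 2cos(0) = 0.0; k=1: 2 − 2cos(π/3) = 1.0; k=2: 2 − 2cos(2π/3) = 3.0.
Laplacian eigenvalues: [0.0, 1.0, 3.0]. Largest eigenvalue (spectral radius) = 3.0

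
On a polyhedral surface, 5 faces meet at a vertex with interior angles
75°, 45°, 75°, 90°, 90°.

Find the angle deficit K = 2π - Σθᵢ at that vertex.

Sum of angles = 375°. K = 360° - 375° = -15° = -π/12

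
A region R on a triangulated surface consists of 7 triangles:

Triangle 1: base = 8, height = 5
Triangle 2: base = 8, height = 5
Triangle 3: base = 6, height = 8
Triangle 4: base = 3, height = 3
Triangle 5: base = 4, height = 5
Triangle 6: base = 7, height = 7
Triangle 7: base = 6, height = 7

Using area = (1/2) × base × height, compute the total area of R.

(1/2)×8×5 + (1/2)×8×5 + (1/2)×6×8 + (1/2)×3×3 + (1/2)×4×5 + (1/2)×7×7 + (1/2)×6×7 = 124.0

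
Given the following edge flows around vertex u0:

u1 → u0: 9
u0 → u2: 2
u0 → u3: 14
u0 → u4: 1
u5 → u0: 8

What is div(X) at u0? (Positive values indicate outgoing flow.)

Divergence = sum of outgoing flows = (-9) + 2 + 14 + 1 + (-8) = 0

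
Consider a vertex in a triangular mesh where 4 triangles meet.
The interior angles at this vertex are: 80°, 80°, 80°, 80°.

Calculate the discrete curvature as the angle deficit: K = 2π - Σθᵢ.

Sum of angles = 320°. K = 360° - 320° = 40° = 2π/9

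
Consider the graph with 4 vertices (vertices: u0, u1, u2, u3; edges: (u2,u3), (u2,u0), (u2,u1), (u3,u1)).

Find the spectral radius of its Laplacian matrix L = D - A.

Degrees: deg(u0) = 1, deg(u1) = 2, deg(u2) = 3, deg(u3) = 2.
L = D − A with rows/columns ordered (u0, u1, u2, u3):
  [ 1,  0, -1,  0]
  [ 0,  2, -1, -1]
  [-1, -1,  3, -1]
  [ 0, -1, -1,  2]
Characteristic polynomial: det(λI − L) = λ(λ − 1)(λ − 3)(λ − 4).
Roots: λ = 0; (λ − 1) = 0 ⇒ λ = 1; (λ − 3) = 0 ⇒ λ = 3; (λ − 4) = 0 ⇒ λ = 4.
(Check: the roots sum (with multiplicity) to 8, matching trace L = Σdeg = 2·4 = 8.)
Laplacian eigenvalues: [0.0, 1.0, 3.0, 4.0]. Largest eigenvalue (spectral radius) = 4.0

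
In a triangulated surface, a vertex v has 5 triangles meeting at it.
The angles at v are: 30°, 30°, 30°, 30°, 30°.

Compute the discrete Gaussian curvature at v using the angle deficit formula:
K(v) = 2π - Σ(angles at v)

Sum of angles = 150°. K = 360° - 150° = 210° = 7π/6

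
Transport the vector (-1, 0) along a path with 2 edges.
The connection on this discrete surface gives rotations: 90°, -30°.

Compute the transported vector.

Total rotation: 90° + (-30°) = 60°. Final vector: (-0.5000, -0.8660)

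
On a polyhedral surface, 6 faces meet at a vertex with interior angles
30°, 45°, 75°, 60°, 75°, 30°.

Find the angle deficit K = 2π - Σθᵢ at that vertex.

Sum of angles = 315°. K = 360° - 315° = 45°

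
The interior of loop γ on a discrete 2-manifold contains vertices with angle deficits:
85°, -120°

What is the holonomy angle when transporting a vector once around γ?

Holonomy = total enclosed curvature = 85° + (-120°) = -35°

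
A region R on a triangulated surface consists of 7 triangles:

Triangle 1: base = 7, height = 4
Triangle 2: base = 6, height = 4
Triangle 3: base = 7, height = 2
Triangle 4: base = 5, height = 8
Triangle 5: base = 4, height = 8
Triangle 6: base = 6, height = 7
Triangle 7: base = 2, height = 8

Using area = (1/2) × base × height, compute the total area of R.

(1/2)×7×4 + (1/2)×6×4 + (1/2)×7×2 + (1/2)×5×8 + (1/2)×4×8 + (1/2)×6×7 + (1/2)×2×8 = 98.0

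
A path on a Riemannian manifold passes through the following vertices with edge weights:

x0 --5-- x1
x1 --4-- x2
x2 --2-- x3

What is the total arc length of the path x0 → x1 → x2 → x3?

Arc length = 5 + 4 + 2 = 11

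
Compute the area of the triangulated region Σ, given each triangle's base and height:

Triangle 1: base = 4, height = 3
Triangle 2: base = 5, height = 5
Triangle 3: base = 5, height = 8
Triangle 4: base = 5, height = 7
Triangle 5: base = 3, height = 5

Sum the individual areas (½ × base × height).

(1/2)×4×3 + (1/2)×5×5 + (1/2)×5×8 + (1/2)×5×7 + (1/2)×3×5 = 63.5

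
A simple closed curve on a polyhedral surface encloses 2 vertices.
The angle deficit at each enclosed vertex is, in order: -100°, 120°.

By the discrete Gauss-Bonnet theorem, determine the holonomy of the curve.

Holonomy = total enclosed curvature = (-100°) + 120° = 20°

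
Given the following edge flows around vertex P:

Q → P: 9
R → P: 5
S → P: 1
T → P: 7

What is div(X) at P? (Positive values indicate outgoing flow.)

Divergence = sum of outgoing flows = (-9) + (-5) + (-1) + (-7) = -22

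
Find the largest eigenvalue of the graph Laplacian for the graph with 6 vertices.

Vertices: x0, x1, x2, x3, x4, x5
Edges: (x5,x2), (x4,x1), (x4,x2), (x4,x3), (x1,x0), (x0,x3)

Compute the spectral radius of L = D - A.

Degrees: deg(x0) = 2, deg(x1) = 2, deg(x2) = 2, deg(x3) = 2, deg(x4) = 3, deg(x5) = 1.
L = D − A with rows/columns ordered (x0, x1, x2, x3, x4, x5):
  [ 2, -1,  0, -1,  0,  0]
  [-1,  2,  0,  0, -1,  0]
  [ 0,  0,  2,  0, -1, -1]
  [-1,  0,  0,  2, -1,  0]
  [ 0, -1, -1, -1,  3,  0]
  [ 0,  0, -1,  0,  0,  1]
Characteristic polynomial: det(λI − L) = λ(λ² − 5λ + 2)(λ − 2)²(λ − 3).
Roots: λ = 0; (λ² − 5λ + 2) = 0 ⇒ λ = (5 ± √17)/2 ≈ 0.4384, 4.5616; (λ − 2) = 0 ⇒ λ = 2 (multiplicity 2); (λ − 3) = 0 ⇒ λ = 3.
(Check: the roots sum (with multiplicity) to 12, matching trace L = Σdeg = 2·6 = 12.)
Laplacian eigenvalues: [0.0, 0.4384, 2.0, 2.0, 3.0, 4.5616]. Largest eigenvalue (spectral radius) = 4.5616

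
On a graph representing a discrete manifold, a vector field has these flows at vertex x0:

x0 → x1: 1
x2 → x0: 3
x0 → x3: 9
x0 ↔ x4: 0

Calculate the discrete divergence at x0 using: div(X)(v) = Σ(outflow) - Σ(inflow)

Divergence = sum of outgoing flows = 1 + (-3) + 9 + 0 = 7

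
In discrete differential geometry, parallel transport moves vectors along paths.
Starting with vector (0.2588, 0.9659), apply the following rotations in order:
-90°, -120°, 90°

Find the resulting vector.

Total rotation: (-90°) + (-120°) + 90° = -120°. Final vector: (0.7071, -0.7071)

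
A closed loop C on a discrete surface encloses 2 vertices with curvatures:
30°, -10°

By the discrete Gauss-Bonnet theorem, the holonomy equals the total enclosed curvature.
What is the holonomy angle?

Holonomy = total enclosed curvature = 30° + (-10°) = 20°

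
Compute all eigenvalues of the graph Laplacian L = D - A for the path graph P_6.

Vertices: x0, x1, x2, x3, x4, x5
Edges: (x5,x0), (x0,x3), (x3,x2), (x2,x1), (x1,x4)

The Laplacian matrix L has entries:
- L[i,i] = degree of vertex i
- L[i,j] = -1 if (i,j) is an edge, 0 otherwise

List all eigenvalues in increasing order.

The path graph P_n has Laplacian eigenvalues λ_k = 2 − 2cos(kπ/n), k = 0, 1, …, n−1. Here n = 6:
k=0: 2 − 2cos(0) = 0.0; k=1: 2 − 2cos(π/6) = 0.2679; k=2: 2 − 2cos(π/3) = 1.0; k=3: 2 − 2cos(π/2) = 2.0; k=4: 2 − 2cos(2π/3) = 3.0; k=5: 2 − 2cos(5π/6) = 3.7321.
Laplacian eigenvalues (increasing order): [0.0, 0.2679, 1.0, 2.0, 3.0, 3.7321]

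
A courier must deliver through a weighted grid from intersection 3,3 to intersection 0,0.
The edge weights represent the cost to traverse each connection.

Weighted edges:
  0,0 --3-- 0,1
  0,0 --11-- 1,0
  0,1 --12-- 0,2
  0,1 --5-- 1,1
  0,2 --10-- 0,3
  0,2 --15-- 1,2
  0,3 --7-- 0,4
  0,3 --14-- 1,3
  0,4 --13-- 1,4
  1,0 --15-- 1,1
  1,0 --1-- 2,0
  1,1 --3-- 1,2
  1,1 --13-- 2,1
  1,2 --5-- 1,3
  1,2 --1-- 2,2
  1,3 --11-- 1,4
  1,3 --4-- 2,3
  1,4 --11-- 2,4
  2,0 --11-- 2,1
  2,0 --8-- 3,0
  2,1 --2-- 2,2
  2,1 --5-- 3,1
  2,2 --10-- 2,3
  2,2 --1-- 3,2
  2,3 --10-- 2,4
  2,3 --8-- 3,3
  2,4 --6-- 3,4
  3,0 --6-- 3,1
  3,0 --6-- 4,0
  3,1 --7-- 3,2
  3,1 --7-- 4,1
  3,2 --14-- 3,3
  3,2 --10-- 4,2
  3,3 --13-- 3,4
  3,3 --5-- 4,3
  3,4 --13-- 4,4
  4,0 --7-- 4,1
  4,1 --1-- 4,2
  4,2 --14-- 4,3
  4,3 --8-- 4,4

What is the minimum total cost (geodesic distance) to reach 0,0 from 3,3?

Shortest path: 3,3 → 3,2 → 2,2 → 1,2 → 1,1 → 0,1 → 0,0, total weight = 27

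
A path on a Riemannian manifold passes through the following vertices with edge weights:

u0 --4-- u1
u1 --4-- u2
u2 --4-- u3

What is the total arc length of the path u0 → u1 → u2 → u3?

Arc length = 4 + 4 + 4 = 12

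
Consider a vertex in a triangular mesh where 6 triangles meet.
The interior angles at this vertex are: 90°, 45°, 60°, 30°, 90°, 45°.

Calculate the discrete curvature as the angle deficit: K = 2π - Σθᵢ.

Sum of angles = 360°. K = 360° - 360° = 0° = 0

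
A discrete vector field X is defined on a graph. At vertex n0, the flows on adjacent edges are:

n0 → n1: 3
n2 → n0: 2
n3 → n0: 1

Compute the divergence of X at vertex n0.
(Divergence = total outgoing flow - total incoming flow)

Divergence = sum of outgoing flows = 3 + (-2) + (-1) = 0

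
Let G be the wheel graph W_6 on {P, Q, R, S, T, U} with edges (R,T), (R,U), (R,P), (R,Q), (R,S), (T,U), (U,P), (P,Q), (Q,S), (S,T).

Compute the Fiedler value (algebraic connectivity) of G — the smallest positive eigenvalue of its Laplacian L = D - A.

The wheel W_6 is the join K_1 ∨ C_5 (a hub joined to every vertex of a cycle of length 5). For a join G ∨ H (G on p vertices, H on q vertices) the Laplacian spectrum is 0, p+q, the eigenvalues of L(G) other than one 0 each shifted by +q, and the eigenvalues of L(H) other than one 0 each shifted by +p. With G = K_1 (p = 1, nothing left after dropping its 0) and H = C_5 (q = 5, eigenvalues 2 − 2cos(2πk/5), k = 0, …, 4; drop k = 0), the spectrum of W_6 is 0, 6, and 1 + (2 − 2cos(2πk/5)) = 3 − 2cos(2πk/5) for k = 1, …, 4:
k=1: 3 − 2cos(2π/5) = 2.382; k=2: 3 − 2cos(4π/5) = 4.618; k=3: 3 − 2cos(6π/5) = 4.618; k=4: 3 − 2cos(8π/5) = 2.382.
Laplacian eigenvalues: [0.0, 2.382, 2.382, 4.618, 4.618, 6.0]. Algebraic connectivity (smallest non-zero eigenvalue) = 2.382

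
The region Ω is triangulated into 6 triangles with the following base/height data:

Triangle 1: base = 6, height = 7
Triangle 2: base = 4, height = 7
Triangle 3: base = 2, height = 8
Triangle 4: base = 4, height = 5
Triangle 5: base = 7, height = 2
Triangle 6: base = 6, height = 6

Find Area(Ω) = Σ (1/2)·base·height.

(1/2)×6×7 + (1/2)×4×7 + (1/2)×2×8 + (1/2)×4×5 + (1/2)×7×2 + (1/2)×6×6 = 78.0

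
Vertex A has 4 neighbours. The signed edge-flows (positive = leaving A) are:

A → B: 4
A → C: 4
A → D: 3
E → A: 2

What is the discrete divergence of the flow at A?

Divergence = sum of outgoing flows = 4 + 4 + 3 + (-2) = 9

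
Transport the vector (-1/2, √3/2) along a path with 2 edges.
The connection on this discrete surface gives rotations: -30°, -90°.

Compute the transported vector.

Total rotation: (-30°) + (-90°) = -120°. Final vector: (1, 0)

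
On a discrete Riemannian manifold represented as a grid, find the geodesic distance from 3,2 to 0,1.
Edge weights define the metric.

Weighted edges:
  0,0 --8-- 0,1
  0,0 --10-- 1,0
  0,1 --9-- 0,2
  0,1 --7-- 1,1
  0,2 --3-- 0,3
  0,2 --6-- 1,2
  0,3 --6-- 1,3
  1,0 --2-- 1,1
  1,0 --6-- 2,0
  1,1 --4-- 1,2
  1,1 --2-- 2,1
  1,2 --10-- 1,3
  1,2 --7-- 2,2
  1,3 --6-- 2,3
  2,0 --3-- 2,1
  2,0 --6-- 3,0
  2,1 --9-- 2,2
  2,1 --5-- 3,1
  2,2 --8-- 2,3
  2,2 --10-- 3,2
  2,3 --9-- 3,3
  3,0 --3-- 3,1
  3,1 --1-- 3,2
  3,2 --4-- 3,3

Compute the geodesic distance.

Shortest path: 3,2 → 3,1 → 2,1 → 1,1 → 0,1, total weight = 15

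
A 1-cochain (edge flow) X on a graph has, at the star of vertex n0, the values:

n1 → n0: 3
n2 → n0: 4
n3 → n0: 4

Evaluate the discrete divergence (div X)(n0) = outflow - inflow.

Divergence = sum of outgoing flows = (-3) + (-4) + (-4) = -11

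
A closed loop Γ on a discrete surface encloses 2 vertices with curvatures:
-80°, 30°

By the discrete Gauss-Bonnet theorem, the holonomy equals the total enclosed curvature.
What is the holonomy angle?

Holonomy = total enclosed curvature = (-80°) + 30° = -50°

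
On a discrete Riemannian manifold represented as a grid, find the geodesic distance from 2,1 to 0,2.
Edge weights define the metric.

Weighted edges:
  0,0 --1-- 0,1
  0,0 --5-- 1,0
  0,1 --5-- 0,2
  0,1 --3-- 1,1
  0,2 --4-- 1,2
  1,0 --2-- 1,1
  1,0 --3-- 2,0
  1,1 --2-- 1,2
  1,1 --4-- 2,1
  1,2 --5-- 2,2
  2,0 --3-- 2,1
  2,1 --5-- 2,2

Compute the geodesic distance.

Shortest path: 2,1 → 1,1 → 1,2 → 0,2, total weight = 10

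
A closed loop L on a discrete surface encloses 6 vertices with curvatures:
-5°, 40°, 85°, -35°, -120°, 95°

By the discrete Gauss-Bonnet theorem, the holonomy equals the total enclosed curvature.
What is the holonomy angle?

Holonomy = total enclosed curvature = (-5°) + 40° + 85° + (-35°) + (-120°) + 95° = 60°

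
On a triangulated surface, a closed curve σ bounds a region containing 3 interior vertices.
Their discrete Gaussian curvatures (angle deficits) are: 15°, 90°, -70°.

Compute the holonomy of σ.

Holonomy = total enclosed curvature = 15° + 90° + (-70°) = 35°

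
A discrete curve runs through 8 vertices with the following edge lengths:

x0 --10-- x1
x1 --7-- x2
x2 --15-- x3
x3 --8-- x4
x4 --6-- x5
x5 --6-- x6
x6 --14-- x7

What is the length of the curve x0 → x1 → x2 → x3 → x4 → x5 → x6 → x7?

Arc length = 10 + 7 + 15 + 8 + 6 + 6 + 14 = 66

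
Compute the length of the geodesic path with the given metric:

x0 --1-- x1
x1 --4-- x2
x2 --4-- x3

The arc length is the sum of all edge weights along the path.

Arc length = 1 + 4 + 4 = 9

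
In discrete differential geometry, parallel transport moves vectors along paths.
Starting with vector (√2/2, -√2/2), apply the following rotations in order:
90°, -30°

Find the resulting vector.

Total rotation: 90° + (-30°) = 60°. Final vector: (0.9659, 0.2588)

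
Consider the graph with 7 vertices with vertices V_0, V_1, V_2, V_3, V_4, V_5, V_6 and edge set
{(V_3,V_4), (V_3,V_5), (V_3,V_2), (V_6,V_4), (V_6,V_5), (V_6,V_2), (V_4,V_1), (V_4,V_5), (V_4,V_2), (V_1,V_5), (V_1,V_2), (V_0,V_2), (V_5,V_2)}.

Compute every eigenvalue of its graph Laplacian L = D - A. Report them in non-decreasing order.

Degrees: deg(V_0) = 1, deg(V_1) = 3, deg(V_2) = 6, deg(V_3) = 3, deg(V_4) = 5, deg(V_5) = 5, deg(V_6) = 3.
L = D − A with rows/columns ordered (V_0, V_1, V_2, V_3, V_4, V_5, V_6):
  [ 1,  0, -1,  0,  0,  0,  0]
  [ 0,  3, -1,  0, -1, -1,  0]
  [-1, -1,  6, -1, -1, -1, -1]
  [ 0,  0, -1,  3, -1, -1,  0]
  [ 0, -1, -1, -1,  5, -1, -1]
  [ 0, -1, -1, -1, -1,  5, -1]
  [ 0,  0, -1,  0, -1, -1,  3]
Characteristic polynomial: det(λI − L) = λ(λ − 1)(λ − 3)²(λ − 6)²(λ − 7).
Roots: λ = 0; (λ − 1) = 0 ⇒ λ = 1; (λ − 3) = 0 ⇒ λ = 3 (multiplicity 2); (λ − 6) = 0 ⇒ λ = 6 (multiplicity 2); (λ − 7) = 0 ⇒ λ = 7.
(Check: the roots sum (with multiplicity) to 26, matching trace L = Σdeg = 2·13 = 26.)
Laplacian eigenvalues (increasing order): [0.0, 1.0, 3.0, 3.0, 6.0, 6.0, 7.0]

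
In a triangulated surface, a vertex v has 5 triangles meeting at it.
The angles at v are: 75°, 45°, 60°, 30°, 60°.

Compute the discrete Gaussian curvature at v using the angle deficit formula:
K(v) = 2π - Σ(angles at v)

Sum of angles = 270°. K = 360° - 270° = 90°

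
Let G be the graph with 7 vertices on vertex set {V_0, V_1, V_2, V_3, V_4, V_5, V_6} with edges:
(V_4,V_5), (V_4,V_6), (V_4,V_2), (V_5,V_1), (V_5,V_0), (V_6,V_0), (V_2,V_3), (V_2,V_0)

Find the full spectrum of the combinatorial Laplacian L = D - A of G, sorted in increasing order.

Degrees: deg(V_0) = 3, deg(V_1) = 1, deg(V_2) = 3, deg(V_3) = 1, deg(V_4) = 3, deg(V_5) = 3, deg(V_6) = 2.
L = D − A with rows/columns ordered (V_0, V_1, V_2, V_3, V_4, V_5, V_6):
  [ 3,  0, -1,  0,  0, -1, -1]
  [ 0,  1,  0,  0,  0, -1,  0]
  [-1,  0,  3, -1, -1,  0,  0]
  [ 0,  0, -1,  1,  0,  0,  0]
  [ 0,  0, -1,  0,  3, -1, -1]
  [-1, -1,  0,  0, -1,  3,  0]
  [-1,  0,  0,  0, -1,  0,  2]
Characteristic polynomial: det(λI − L) = λ(λ² − 4λ + 2)(λ − 1)(λ² − 8λ + 14)(λ − 3).
Roots: λ = 0; (λ² − 4λ + 2) = 0 ⇒ λ = 2 ± √2 ≈ 0.5858, 3.4142; (λ − 1) = 0 ⇒ λ = 1; (λ² − 8λ + 14) = 0 ⇒ λ = 4 ± √2 ≈ 2.5858, 5.4142; (λ − 3) = 0 ⇒ λ = 3.
(Check: the roots sum (with multiplicity) to 16, matching trace L = Σdeg = 2·8 = 16.)
Laplacian eigenvalues (increasing order): [0.0, 0.5858, 1.0, 2.5858, 3.0, 3.4142, 5.4142]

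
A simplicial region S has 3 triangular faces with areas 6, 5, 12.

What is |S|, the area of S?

6 + 5 + 12 = 23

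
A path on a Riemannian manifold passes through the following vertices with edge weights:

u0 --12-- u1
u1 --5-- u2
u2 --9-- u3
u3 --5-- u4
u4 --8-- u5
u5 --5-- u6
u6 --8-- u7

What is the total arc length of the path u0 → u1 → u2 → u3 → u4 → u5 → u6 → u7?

Arc length = 12 + 5 + 9 + 5 + 8 + 5 + 8 = 52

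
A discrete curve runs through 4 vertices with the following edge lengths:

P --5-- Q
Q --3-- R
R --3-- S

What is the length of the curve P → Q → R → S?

Arc length = 5 + 3 + 3 = 11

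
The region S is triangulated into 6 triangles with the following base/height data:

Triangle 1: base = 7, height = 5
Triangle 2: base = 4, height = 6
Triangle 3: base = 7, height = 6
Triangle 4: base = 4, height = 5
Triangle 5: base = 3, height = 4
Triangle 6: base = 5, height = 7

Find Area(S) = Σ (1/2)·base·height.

(1/2)×7×5 + (1/2)×4×6 + (1/2)×7×6 + (1/2)×4×5 + (1/2)×3×4 + (1/2)×5×7 = 84.0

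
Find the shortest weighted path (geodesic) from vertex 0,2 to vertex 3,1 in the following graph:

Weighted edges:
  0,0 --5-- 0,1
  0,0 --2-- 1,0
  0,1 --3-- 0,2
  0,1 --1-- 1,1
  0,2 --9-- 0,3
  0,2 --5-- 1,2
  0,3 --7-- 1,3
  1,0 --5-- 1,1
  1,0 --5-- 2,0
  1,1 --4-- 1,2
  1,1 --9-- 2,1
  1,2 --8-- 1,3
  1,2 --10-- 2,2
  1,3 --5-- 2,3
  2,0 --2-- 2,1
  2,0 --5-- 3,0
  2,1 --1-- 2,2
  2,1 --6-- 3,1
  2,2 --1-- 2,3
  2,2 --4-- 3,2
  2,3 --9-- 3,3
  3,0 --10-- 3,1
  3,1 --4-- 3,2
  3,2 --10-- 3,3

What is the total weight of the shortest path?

Shortest path: 0,2 → 0,1 → 1,1 → 2,1 → 3,1, total weight = 19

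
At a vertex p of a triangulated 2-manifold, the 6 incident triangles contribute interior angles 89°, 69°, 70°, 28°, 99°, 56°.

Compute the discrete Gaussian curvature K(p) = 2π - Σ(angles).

Sum of angles = 411°. K = 360° - 411° = -51° = -17π/60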